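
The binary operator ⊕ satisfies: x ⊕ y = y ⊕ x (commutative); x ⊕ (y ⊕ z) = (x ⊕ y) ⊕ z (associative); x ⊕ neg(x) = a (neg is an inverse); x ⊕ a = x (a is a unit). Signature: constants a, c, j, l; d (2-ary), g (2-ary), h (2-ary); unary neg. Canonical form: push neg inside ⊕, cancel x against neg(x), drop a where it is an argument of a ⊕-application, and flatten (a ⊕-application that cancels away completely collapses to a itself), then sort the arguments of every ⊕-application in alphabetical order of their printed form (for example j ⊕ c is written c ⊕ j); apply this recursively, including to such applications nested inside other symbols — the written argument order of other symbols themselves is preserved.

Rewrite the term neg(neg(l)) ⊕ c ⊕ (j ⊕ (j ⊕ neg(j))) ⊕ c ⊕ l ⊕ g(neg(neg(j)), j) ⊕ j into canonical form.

Answer: c ⊕ c ⊕ g(j, j) ⊕ j ⊕ j ⊕ l ⊕ l

Derivation:
Push neg inside:  distribute neg over ⊕ and collapse double neg
Combine occurrences:  l ⊕ l ⊕ c ⊕ c ⊕ j ⊕ j ⊕ g(j, j)
Sort arguments:  c ⊕ c ⊕ g(j, j) ⊕ j ⊕ j ⊕ l ⊕ l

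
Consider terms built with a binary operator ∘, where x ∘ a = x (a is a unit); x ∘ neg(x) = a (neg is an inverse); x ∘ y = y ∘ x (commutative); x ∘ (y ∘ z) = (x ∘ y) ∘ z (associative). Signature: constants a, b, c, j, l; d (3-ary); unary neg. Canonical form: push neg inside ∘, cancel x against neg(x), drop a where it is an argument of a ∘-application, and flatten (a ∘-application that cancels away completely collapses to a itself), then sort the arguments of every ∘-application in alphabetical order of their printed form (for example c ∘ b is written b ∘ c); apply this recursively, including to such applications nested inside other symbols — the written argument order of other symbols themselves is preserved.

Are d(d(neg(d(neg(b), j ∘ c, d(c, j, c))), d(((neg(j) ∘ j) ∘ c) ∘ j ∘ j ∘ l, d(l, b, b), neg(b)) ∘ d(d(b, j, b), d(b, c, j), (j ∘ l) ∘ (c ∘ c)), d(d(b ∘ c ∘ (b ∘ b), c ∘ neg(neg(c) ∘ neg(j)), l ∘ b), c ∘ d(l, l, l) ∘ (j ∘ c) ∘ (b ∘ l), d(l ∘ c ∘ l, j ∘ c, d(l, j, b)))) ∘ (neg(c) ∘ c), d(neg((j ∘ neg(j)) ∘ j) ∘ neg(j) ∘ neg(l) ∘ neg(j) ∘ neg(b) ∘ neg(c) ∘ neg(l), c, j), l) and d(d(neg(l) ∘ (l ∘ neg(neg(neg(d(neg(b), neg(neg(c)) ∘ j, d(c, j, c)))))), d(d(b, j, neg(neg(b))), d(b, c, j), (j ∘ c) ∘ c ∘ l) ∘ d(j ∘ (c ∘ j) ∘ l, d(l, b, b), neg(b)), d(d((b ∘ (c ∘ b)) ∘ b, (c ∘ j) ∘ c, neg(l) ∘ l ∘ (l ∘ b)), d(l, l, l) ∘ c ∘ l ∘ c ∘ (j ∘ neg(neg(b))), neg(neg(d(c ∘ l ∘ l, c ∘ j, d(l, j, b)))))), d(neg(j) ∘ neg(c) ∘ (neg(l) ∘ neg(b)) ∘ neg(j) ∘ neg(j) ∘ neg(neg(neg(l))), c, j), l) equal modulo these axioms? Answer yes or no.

Left:  d(d(neg(d(neg(b), j ∘ c, d(c, j, c))), d(((neg(j) ∘ j) ∘ c) ∘ j ∘ j ∘ l, d(l, b, b), neg(b)) ∘ d(d(b, j, b), d(b, c, j), (j ∘ l) ∘ (c ∘ c)), d(d(b ∘ c ∘ (b ∘ b), c ∘ neg(neg(c) ∘ neg(j)), l ∘ b), c ∘ d(l, l, l) ∘ (j ∘ c) ∘ (b ∘ l), d(l ∘ c ∘ l, j ∘ c, d(l, j, b)))) ∘ (neg(c) ∘ c), d(neg((j ∘ neg(j)) ∘ j) ∘ neg(j) ∘ neg(l) ∘ neg(j) ∘ neg(b) ∘ neg(c) ∘ neg(l), c, j), l)
  Descend into:  d(neg(d(neg(b), j ∘ c, d(c, j, c))), d(((neg(j) ∘ j) ∘ c) ∘ j ∘ j ∘ l, d(l, b, b), neg(b)) ∘ d(d(b, j, b), d(b, c, j), (j ∘ l) ∘ (c ∘ c)), d(d(b ∘ c ∘ (b ∘ b), c ∘ neg(neg(c) ∘ neg(j)), l ∘ b), c ∘ d(l, l, l) ∘ (j ∘ c) ∘ (b ∘ l), d(l ∘ c ∘ l, j ∘ c, d(l, j, b)))) ∘ (neg(c) ∘ c)
  Push neg inside:  distribute neg over ∘ and collapse double neg
  Cancel inverse pairs:  c cancels
  Collect:  d(neg(d(neg(b), c ∘ j, d(c, j, c))), d(c ∘ j ∘ j ∘ l, d(l, b, b), neg(b)) ∘ d(d(b, j, b), d(b, c, j), c ∘ c ∘ j ∘ l), d(d(b ∘ b ∘ b ∘ c, c ∘ c ∘ j, b ∘ l), b ∘ c ∘ c ∘ d(l, l, l) ∘ j ∘ l, d(c ∘ l ∘ l, c ∘ j, d(l, j, b))))
  Reassemble:  d(d(neg(d(neg(b), c ∘ j, d(c, j, c))), d(c ∘ j ∘ j ∘ l, d(l, b, b), neg(b)) ∘ d(d(b, j, b), d(b, c, j), c ∘ c ∘ j ∘ l), d(d(b ∘ b ∘ b ∘ c, c ∘ c ∘ j, b ∘ l), b ∘ c ∘ c ∘ d(l, l, l) ∘ j ∘ l, d(c ∘ l ∘ l, c ∘ j, d(l, j, b)))), d(neg(b) ∘ neg(c) ∘ neg(j) ∘ neg(j) ∘ neg(j) ∘ neg(l) ∘ neg(l), c, j), l)
Right:  d(d(neg(l) ∘ (l ∘ neg(neg(neg(d(neg(b), neg(neg(c)) ∘ j, d(c, j, c)))))), d(d(b, j, neg(neg(b))), d(b, c, j), (j ∘ c) ∘ c ∘ l) ∘ d(j ∘ (c ∘ j) ∘ l, d(l, b, b), neg(b)), d(d((b ∘ (c ∘ b)) ∘ b, (c ∘ j) ∘ c, neg(l) ∘ l ∘ (l ∘ b)), d(l, l, l) ∘ c ∘ l ∘ c ∘ (j ∘ neg(neg(b))), neg(neg(d(c ∘ l ∘ l, c ∘ j, d(l, j, b)))))), d(neg(j) ∘ neg(c) ∘ (neg(l) ∘ neg(b)) ∘ neg(j) ∘ neg(j) ∘ neg(neg(neg(l))), c, j), l)
  Descend into:  d(d(b, j, neg(neg(b))), d(b, c, j), (j ∘ c) ∘ c ∘ l) ∘ d(j ∘ (c ∘ j) ∘ l, d(l, b, b), neg(b))
  Push neg inside:  distribute neg over ∘ and collapse double neg
  Collect:  d(d(b, j, b), d(b, c, j), c ∘ c ∘ j ∘ l) ∘ d(c ∘ j ∘ j ∘ l, d(l, b, b), neg(b))
  Sort:  d(c ∘ j ∘ j ∘ l, d(l, b, b), neg(b)) ∘ d(d(b, j, b), d(b, c, j), c ∘ c ∘ j ∘ l)
  Put back:  d(d(neg(d(neg(b), c ∘ j, d(c, j, c))), d(c ∘ j ∘ j ∘ l, d(l, b, b), neg(b)) ∘ d(d(b, j, b), d(b, c, j), c ∘ c ∘ j ∘ l), d(d(b ∘ b ∘ b ∘ c, c ∘ c ∘ j, b ∘ l), b ∘ c ∘ c ∘ d(l, l, l) ∘ j ∘ l, d(c ∘ l ∘ l, c ∘ j, d(l, j, b)))), d(neg(b) ∘ neg(c) ∘ neg(j) ∘ neg(j) ∘ neg(j) ∘ neg(l) ∘ neg(l), c, j), l)

Answer: yes — both canonical forms are d(d(neg(d(neg(b), c ∘ j, d(c, j, c))), d(c ∘ j ∘ j ∘ l, d(l, b, b), neg(b)) ∘ d(d(b, j, b), d(b, c, j), c ∘ c ∘ j ∘ l), d(d(b ∘ b ∘ b ∘ c, c ∘ c ∘ j, b ∘ l), b ∘ c ∘ c ∘ d(l, l, l) ∘ j ∘ l, d(c ∘ l ∘ l, c ∘ j, d(l, j, b)))), d(neg(b) ∘ neg(c) ∘ neg(j) ∘ neg(j) ∘ neg(j) ∘ neg(l) ∘ neg(l), c, j), l)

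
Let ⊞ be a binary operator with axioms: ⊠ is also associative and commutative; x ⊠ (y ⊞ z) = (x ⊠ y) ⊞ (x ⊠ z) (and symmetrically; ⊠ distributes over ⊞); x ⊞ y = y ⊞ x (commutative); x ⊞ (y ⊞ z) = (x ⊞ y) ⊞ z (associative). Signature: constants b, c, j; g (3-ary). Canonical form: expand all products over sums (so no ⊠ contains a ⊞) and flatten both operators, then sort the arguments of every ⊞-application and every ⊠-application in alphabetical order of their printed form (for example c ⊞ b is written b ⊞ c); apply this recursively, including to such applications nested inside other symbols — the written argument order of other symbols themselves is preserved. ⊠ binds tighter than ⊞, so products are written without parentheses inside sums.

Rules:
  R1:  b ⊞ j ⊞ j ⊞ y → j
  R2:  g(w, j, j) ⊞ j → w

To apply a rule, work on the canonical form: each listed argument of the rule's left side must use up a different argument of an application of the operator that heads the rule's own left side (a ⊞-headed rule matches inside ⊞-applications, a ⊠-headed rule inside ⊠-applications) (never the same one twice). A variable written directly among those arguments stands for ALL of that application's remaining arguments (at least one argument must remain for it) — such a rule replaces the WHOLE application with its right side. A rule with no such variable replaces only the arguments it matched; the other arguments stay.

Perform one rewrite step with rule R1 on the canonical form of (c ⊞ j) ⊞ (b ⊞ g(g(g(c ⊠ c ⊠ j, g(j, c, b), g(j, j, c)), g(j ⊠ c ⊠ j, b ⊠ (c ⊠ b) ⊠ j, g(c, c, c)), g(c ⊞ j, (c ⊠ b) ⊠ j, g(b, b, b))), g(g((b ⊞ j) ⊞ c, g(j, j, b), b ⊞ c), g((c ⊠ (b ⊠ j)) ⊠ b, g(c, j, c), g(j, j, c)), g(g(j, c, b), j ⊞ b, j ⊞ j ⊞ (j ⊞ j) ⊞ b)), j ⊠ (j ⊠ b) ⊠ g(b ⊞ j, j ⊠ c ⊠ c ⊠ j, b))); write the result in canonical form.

Canonical form:  b ⊞ c ⊞ g(g(g(c ⊠ c ⊠ j, g(j, c, b), g(j, j, c)), g(c ⊠ j ⊠ j, b ⊠ b ⊠ c ⊠ j, g(c, c, c)), g(c ⊞ j, b ⊠ c ⊠ j, g(b, b, b))), g(g(b ⊞ c ⊞ j, g(j, j, b), b ⊞ c), g(b ⊠ b ⊠ c ⊠ j, g(c, j, c), g(j, j, c)), g(g(j, c, b), b ⊞ j, b ⊞ j ⊞ j ⊞ j ⊞ j)), b ⊠ g(b ⊞ j, c ⊠ c ⊠ j ⊠ j, b) ⊠ j ⊠ j) ⊞ j
Match R1:  consume b, j, j;  y := j ⊞ j
Every leftover argument binds to the variable; the entire application is replaced.
New term:  b ⊞ c ⊞ g(g(g(c ⊠ c ⊠ j, g(j, c, b), g(j, j, c)), g(c ⊠ j ⊠ j, b ⊠ b ⊠ c ⊠ j, g(c, c, c)), g(c ⊞ j, b ⊠ c ⊠ j, g(b, b, b))), g(g(b ⊞ c ⊞ j, g(j, j, b), b ⊞ c), g(b ⊠ b ⊠ c ⊠ j, g(c, j, c), g(j, j, c)), g(g(j, c, b), b ⊞ j, j)), b ⊠ g(b ⊞ j, c ⊠ c ⊠ j ⊠ j, b) ⊠ j ⊠ j) ⊞ j

Answer: b ⊞ c ⊞ g(g(g(c ⊠ c ⊠ j, g(j, c, b), g(j, j, c)), g(c ⊠ j ⊠ j, b ⊠ b ⊠ c ⊠ j, g(c, c, c)), g(c ⊞ j, b ⊠ c ⊠ j, g(b, b, b))), g(g(b ⊞ c ⊞ j, g(j, j, b), b ⊞ c), g(b ⊠ b ⊠ c ⊠ j, g(c, j, c), g(j, j, c)), g(g(j, c, b), b ⊞ j, j)), b ⊠ g(b ⊞ j, c ⊠ c ⊠ j ⊠ j, b) ⊠ j ⊠ j) ⊞ j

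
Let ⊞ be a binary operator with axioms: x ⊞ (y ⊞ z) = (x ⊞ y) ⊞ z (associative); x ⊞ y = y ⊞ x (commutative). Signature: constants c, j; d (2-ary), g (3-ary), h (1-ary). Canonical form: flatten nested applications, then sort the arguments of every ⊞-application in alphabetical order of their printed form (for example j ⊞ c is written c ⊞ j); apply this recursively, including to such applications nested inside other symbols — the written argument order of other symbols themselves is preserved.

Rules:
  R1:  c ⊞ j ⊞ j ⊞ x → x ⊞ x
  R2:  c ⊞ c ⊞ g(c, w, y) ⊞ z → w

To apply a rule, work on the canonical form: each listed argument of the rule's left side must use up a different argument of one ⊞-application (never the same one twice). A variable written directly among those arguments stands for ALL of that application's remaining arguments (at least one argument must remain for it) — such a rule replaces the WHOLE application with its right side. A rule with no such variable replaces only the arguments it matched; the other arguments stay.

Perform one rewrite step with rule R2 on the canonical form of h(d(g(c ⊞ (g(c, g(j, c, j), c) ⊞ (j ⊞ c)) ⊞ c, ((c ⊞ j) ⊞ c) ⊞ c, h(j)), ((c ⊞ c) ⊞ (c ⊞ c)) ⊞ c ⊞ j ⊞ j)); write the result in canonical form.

Answer: h(d(g(g(j, c, j), c ⊞ c ⊞ c ⊞ j, h(j)), c ⊞ c ⊞ c ⊞ c ⊞ c ⊞ j ⊞ j))

Derivation:
Canonical form:  h(d(g(c ⊞ c ⊞ c ⊞ g(c, g(j, c, j), c) ⊞ j, c ⊞ c ⊞ c ⊞ j, h(j)), c ⊞ c ⊞ c ⊞ c ⊞ c ⊞ j ⊞ j))
Match R2:  consume c, c, g(c, g(j, c, j), c);  w := g(j, c, j), y := c, z := c ⊞ j
The extension variable absorbs all remaining arguments, so the whole application is rewritten.
Giving:  h(d(g(g(j, c, j), c ⊞ c ⊞ c ⊞ j, h(j)), c ⊞ c ⊞ c ⊞ c ⊞ c ⊞ j ⊞ j))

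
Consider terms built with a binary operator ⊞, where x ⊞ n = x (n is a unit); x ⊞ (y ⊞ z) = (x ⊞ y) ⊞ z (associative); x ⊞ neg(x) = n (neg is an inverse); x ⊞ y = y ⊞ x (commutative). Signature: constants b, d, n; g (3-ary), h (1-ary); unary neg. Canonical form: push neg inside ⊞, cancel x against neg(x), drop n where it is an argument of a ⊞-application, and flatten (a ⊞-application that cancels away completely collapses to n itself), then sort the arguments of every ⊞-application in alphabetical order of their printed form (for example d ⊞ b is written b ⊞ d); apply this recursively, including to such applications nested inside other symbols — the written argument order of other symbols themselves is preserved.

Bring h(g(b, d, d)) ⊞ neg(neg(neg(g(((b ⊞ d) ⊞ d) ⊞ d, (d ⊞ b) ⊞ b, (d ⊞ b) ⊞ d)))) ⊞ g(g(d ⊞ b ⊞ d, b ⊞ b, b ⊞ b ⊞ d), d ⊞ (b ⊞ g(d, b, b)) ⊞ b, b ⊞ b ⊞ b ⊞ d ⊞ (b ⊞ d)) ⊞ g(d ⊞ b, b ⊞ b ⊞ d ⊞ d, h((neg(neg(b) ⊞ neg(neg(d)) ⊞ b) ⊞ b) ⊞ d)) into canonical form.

Answer: g(b ⊞ d, b ⊞ b ⊞ d ⊞ d, h(b)) ⊞ g(g(b ⊞ d ⊞ d, b ⊞ b, b ⊞ b ⊞ d), b ⊞ b ⊞ d ⊞ g(d, b, b), b ⊞ b ⊞ b ⊞ b ⊞ d ⊞ d) ⊞ h(g(b, d, d)) ⊞ neg(g(b ⊞ d ⊞ d ⊞ d, b ⊞ b ⊞ d, b ⊞ d ⊞ d))

Derivation:
Push neg inside:  distribute neg over ⊞ and collapse double neg
Combine occurrences:  h(g(b, d, d)) ⊞ neg(g(b ⊞ d ⊞ d ⊞ d, b ⊞ b ⊞ d, b ⊞ d ⊞ d)) ⊞ g(g(b ⊞ d ⊞ d, b ⊞ b, b ⊞ b ⊞ d), b ⊞ b ⊞ d ⊞ g(d, b, b), b ⊞ b ⊞ b ⊞ b ⊞ d ⊞ d) ⊞ g(b ⊞ d, b ⊞ b ⊞ d ⊞ d, h(b))
Sort arguments:  g(b ⊞ d, b ⊞ b ⊞ d ⊞ d, h(b)) ⊞ g(g(b ⊞ d ⊞ d, b ⊞ b, b ⊞ b ⊞ d), b ⊞ b ⊞ d ⊞ g(d, b, b), b ⊞ b ⊞ b ⊞ b ⊞ d ⊞ d) ⊞ h(g(b, d, d)) ⊞ neg(g(b ⊞ d ⊞ d ⊞ d, b ⊞ b ⊞ d, b ⊞ d ⊞ d))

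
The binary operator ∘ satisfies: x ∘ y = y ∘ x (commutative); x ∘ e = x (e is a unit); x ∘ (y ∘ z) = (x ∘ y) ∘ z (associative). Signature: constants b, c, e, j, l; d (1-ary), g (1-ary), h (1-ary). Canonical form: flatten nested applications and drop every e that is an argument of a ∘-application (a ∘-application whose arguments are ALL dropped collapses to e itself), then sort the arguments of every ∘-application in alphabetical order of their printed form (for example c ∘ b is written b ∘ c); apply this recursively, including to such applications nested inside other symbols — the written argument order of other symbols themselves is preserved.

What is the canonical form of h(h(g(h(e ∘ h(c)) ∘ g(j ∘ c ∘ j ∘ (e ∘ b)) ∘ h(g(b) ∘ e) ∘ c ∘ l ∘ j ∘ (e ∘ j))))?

Answer: h(h(g(c ∘ g(b ∘ c ∘ j ∘ j) ∘ h(g(b)) ∘ h(h(c)) ∘ j ∘ j ∘ l)))

Derivation:
Descend into:  h(e ∘ h(c)) ∘ g(j ∘ c ∘ j ∘ (e ∘ b)) ∘ h(g(b) ∘ e) ∘ c ∘ l ∘ j ∘ (e ∘ j)
Un-nest:  h(e ∘ h(c)) ∘ g(j ∘ c ∘ j ∘ (e ∘ b)) ∘ h(g(b) ∘ e) ∘ c ∘ l ∘ j ∘ e ∘ j
Inside:  h(e ∘ h(c))  →  h(h(c))
Inside:  g(j ∘ c ∘ j ∘ (e ∘ b))  →  g(b ∘ c ∘ j ∘ j)
Inside:  h(g(b) ∘ e)  →  h(g(b))
Unit:  drop e
Sort arguments:  c ∘ g(b ∘ c ∘ j ∘ j) ∘ h(g(b)) ∘ h(h(c)) ∘ j ∘ j ∘ l
Rebuild:  h(h(g(c ∘ g(b ∘ c ∘ j ∘ j) ∘ h(g(b)) ∘ h(h(c)) ∘ j ∘ j ∘ l)))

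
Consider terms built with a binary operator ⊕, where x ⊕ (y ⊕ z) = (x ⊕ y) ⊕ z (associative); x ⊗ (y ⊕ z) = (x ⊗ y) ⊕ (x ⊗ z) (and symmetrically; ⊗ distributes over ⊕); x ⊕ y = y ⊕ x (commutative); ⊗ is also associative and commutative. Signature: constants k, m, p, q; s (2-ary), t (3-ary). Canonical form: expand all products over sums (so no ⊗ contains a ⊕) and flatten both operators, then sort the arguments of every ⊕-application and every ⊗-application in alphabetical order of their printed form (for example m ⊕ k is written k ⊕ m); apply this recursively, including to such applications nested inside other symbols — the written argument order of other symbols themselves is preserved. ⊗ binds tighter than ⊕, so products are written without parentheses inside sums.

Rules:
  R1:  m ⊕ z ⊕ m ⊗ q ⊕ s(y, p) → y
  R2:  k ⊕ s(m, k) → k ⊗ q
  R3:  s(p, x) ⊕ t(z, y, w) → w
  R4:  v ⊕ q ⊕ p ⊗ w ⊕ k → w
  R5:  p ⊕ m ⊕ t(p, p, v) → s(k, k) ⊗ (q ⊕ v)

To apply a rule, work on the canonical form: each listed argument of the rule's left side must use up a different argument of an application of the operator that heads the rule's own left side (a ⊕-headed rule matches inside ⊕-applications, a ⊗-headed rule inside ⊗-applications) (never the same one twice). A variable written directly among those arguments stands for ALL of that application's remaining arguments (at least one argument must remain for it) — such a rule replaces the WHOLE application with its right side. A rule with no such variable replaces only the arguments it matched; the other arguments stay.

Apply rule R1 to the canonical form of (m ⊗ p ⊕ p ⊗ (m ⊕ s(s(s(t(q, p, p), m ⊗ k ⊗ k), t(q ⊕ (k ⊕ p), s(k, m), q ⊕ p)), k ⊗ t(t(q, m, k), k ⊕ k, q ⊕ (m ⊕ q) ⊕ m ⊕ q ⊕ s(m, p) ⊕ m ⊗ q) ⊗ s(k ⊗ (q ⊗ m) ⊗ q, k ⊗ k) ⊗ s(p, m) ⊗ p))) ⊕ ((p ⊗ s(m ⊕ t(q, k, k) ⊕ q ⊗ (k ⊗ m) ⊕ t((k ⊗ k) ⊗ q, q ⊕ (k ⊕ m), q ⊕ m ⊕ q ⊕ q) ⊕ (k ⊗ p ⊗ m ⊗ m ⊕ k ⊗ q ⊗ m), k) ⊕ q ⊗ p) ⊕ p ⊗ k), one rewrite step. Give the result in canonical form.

Answer: k ⊗ p ⊕ m ⊗ p ⊕ m ⊗ p ⊕ p ⊗ q ⊕ p ⊗ s(k ⊗ m ⊗ m ⊗ p ⊕ k ⊗ m ⊗ q ⊕ k ⊗ m ⊗ q ⊕ m ⊕ t(k ⊗ k ⊗ q, k ⊕ m ⊕ q, m ⊕ q ⊕ q ⊕ q) ⊕ t(q, k, k), k) ⊕ p ⊗ s(s(s(t(q, p, p), k ⊗ k ⊗ m), t(k ⊕ p ⊕ q, s(k, m), p ⊕ q)), k ⊗ p ⊗ s(k ⊗ m ⊗ q ⊗ q, k ⊗ k) ⊗ s(p, m) ⊗ t(t(q, m, k), k ⊕ k, m))

Derivation:
Canonical form:  k ⊗ p ⊕ m ⊗ p ⊕ m ⊗ p ⊕ p ⊗ q ⊕ p ⊗ s(k ⊗ m ⊗ m ⊗ p ⊕ k ⊗ m ⊗ q ⊕ k ⊗ m ⊗ q ⊕ m ⊕ t(k ⊗ k ⊗ q, k ⊕ m ⊕ q, m ⊕ q ⊕ q ⊕ q) ⊕ t(q, k, k), k) ⊕ p ⊗ s(s(s(t(q, p, p), k ⊗ k ⊗ m), t(k ⊕ p ⊕ q, s(k, m), p ⊕ q)), k ⊗ p ⊗ s(k ⊗ m ⊗ q ⊗ q, k ⊗ k) ⊗ s(p, m) ⊗ t(t(q, m, k), k ⊕ k, m ⊕ m ⊕ m ⊗ q ⊕ q ⊕ q ⊕ q ⊕ s(m, p)))
Match R1:  consume m, m ⊗ q, s(m, p);  y := m, z := m ⊕ q ⊕ q ⊕ q
The extension variable absorbs all remaining arguments, so the whole application is rewritten.
Giving:  k ⊗ p ⊕ m ⊗ p ⊕ m ⊗ p ⊕ p ⊗ q ⊕ p ⊗ s(k ⊗ m ⊗ m ⊗ p ⊕ k ⊗ m ⊗ q ⊕ k ⊗ m ⊗ q ⊕ m ⊕ t(k ⊗ k ⊗ q, k ⊕ m ⊕ q, m ⊕ q ⊕ q ⊕ q) ⊕ t(q, k, k), k) ⊕ p ⊗ s(s(s(t(q, p, p), k ⊗ k ⊗ m), t(k ⊕ p ⊕ q, s(k, m), p ⊕ q)), k ⊗ p ⊗ s(k ⊗ m ⊗ q ⊗ q, k ⊗ k) ⊗ s(p, m) ⊗ t(t(q, m, k), k ⊕ k, m))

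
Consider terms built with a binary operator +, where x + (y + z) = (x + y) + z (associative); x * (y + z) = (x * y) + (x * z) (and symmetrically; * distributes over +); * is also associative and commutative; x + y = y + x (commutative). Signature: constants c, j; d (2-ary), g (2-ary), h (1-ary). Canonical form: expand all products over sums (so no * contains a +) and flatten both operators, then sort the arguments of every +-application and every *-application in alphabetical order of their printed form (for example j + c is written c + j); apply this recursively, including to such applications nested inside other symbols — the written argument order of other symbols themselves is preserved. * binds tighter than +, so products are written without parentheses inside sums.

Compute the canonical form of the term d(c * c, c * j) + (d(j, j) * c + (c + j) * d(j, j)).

Answer: c * d(j, j) + c * d(j, j) + d(c * c, c * j) + d(j, j) * j

Derivation:
Expand:  d(c * c, c * j) + c * d(j, j) + c * d(j, j) + d(j, j) * j
Sort arguments:  c * d(j, j) + c * d(j, j) + d(c * c, c * j) + d(j, j) * j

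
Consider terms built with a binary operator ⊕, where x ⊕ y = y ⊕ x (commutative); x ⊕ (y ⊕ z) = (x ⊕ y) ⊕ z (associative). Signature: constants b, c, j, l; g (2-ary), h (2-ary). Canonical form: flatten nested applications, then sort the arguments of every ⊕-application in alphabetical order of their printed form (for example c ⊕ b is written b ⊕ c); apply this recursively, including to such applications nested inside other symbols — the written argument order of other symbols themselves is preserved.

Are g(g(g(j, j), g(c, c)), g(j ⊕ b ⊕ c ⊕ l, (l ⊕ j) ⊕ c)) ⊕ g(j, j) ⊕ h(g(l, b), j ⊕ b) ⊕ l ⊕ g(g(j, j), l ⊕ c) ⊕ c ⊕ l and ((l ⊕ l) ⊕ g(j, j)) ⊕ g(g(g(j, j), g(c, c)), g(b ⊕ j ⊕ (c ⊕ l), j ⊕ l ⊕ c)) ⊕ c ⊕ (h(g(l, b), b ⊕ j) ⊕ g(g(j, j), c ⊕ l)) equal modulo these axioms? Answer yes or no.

Left:  g(g(g(j, j), g(c, c)), g(j ⊕ b ⊕ c ⊕ l, (l ⊕ j) ⊕ c)) ⊕ g(j, j) ⊕ h(g(l, b), j ⊕ b) ⊕ l ⊕ g(g(j, j), l ⊕ c) ⊕ c ⊕ l
  Simplify inside:  g(g(g(j, j), g(c, c)), g(j ⊕ b ⊕ c ⊕ l, (l ⊕ j) ⊕ c))  →  g(g(g(j, j), g(c, c)), g(b ⊕ c ⊕ j ⊕ l, c ⊕ j ⊕ l))
  Inside:  h(g(l, b), j ⊕ b)  →  h(g(l, b), b ⊕ j)
  Simplify inside:  g(g(j, j), l ⊕ c)  →  g(g(j, j), c ⊕ l)
  Sort arguments:  c ⊕ g(g(g(j, j), g(c, c)), g(b ⊕ c ⊕ j ⊕ l, c ⊕ j ⊕ l)) ⊕ g(g(j, j), c ⊕ l) ⊕ g(j, j) ⊕ h(g(l, b), b ⊕ j) ⊕ l ⊕ l
Right:  ((l ⊕ l) ⊕ g(j, j)) ⊕ g(g(g(j, j), g(c, c)), g(b ⊕ j ⊕ (c ⊕ l), j ⊕ l ⊕ c)) ⊕ c ⊕ (h(g(l, b), b ⊕ j) ⊕ g(g(j, j), c ⊕ l))
  Flatten:  l ⊕ l ⊕ g(j, j) ⊕ g(g(g(j, j), g(c, c)), g(b ⊕ j ⊕ (c ⊕ l), j ⊕ l ⊕ c)) ⊕ c ⊕ h(g(l, b), b ⊕ j) ⊕ g(g(j, j), c ⊕ l)
  Inside:  g(g(g(j, j), g(c, c)), g(b ⊕ j ⊕ (c ⊕ l), j ⊕ l ⊕ c))  →  g(g(g(j, j), g(c, c)), g(b ⊕ c ⊕ j ⊕ l, c ⊕ j ⊕ l))
  Order the arguments:  c ⊕ g(g(g(j, j), g(c, c)), g(b ⊕ c ⊕ j ⊕ l, c ⊕ j ⊕ l)) ⊕ g(g(j, j), c ⊕ l) ⊕ g(j, j) ⊕ h(g(l, b), b ⊕ j) ⊕ l ⊕ l

Answer: yes — both canonical forms are c ⊕ g(g(g(j, j), g(c, c)), g(b ⊕ c ⊕ j ⊕ l, c ⊕ j ⊕ l)) ⊕ g(g(j, j), c ⊕ l) ⊕ g(j, j) ⊕ h(g(l, b), b ⊕ j) ⊕ l ⊕ l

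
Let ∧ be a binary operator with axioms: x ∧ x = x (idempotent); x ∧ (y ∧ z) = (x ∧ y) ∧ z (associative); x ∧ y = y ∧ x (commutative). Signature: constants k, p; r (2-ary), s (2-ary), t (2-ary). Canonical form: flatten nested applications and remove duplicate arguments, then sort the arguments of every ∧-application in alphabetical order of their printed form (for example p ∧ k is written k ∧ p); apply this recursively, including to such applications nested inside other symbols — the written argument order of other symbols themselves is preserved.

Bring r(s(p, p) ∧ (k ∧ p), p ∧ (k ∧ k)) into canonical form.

Focus inside:  s(p, p) ∧ (k ∧ p)
Flatten:  s(p, p) ∧ k ∧ p
Sort:  k ∧ p ∧ s(p, p)
Rebuild:  r(k ∧ p ∧ s(p, p), k ∧ p)

Answer: r(k ∧ p ∧ s(p, p), k ∧ p)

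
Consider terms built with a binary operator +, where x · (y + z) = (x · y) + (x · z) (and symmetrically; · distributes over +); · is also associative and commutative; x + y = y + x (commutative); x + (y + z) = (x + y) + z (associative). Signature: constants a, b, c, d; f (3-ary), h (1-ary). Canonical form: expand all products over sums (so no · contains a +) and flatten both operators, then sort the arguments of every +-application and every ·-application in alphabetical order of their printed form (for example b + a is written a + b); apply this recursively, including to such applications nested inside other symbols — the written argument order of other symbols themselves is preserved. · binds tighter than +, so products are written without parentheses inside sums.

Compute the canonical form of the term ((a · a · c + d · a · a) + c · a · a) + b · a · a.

Answer: a · a · b + a · a · c + a · a · c + a · a · d

Derivation:
Flatten:  a · a · c + a · a · d + a · a · c + a · a · b
Sort:  a · a · b + a · a · c + a · a · c + a · a · d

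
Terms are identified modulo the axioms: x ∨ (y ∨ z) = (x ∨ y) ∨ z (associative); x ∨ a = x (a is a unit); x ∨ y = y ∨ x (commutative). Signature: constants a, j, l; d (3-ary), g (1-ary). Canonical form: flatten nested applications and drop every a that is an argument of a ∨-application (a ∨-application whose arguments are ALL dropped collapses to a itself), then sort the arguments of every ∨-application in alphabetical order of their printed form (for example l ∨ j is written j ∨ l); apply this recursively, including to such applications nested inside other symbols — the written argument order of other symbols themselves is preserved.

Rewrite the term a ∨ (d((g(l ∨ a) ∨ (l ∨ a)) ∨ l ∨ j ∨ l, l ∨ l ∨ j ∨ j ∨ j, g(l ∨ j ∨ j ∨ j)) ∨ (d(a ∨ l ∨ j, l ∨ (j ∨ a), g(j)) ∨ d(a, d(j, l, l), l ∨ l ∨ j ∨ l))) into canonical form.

Flatten:  a ∨ d((g(l ∨ a) ∨ (l ∨ a)) ∨ l ∨ j ∨ l, l ∨ l ∨ j ∨ j ∨ j, g(l ∨ j ∨ j ∨ j)) ∨ d(a ∨ l ∨ j, l ∨ (j ∨ a), g(j)) ∨ d(a, d(j, l, l), l ∨ l ∨ j ∨ l)
Inside:  d((g(l ∨ a) ∨ (l ∨ a)) ∨ l ∨ j ∨ l, l ∨ l ∨ j ∨ j ∨ j, g(l ∨ j ∨ j ∨ j))  →  d(g(l) ∨ j ∨ l ∨ l ∨ l, j ∨ j ∨ j ∨ l ∨ l, g(j ∨ j ∨ j ∨ l))
Simplify inside:  d(a ∨ l ∨ j, l ∨ (j ∨ a), g(j))  →  d(j ∨ l, j ∨ l, g(j))
Canonicalize subterm:  d(a, d(j, l, l), l ∨ l ∨ j ∨ l)  →  d(a, d(j, l, l), j ∨ l ∨ l ∨ l)
Units out:  drop a
Sort arguments:  d(a, d(j, l, l), j ∨ l ∨ l ∨ l) ∨ d(g(l) ∨ j ∨ l ∨ l ∨ l, j ∨ j ∨ j ∨ l ∨ l, g(j ∨ j ∨ j ∨ l)) ∨ d(j ∨ l, j ∨ l, g(j))

Answer: d(a, d(j, l, l), j ∨ l ∨ l ∨ l) ∨ d(g(l) ∨ j ∨ l ∨ l ∨ l, j ∨ j ∨ j ∨ l ∨ l, g(j ∨ j ∨ j ∨ l)) ∨ d(j ∨ l, j ∨ l, g(j))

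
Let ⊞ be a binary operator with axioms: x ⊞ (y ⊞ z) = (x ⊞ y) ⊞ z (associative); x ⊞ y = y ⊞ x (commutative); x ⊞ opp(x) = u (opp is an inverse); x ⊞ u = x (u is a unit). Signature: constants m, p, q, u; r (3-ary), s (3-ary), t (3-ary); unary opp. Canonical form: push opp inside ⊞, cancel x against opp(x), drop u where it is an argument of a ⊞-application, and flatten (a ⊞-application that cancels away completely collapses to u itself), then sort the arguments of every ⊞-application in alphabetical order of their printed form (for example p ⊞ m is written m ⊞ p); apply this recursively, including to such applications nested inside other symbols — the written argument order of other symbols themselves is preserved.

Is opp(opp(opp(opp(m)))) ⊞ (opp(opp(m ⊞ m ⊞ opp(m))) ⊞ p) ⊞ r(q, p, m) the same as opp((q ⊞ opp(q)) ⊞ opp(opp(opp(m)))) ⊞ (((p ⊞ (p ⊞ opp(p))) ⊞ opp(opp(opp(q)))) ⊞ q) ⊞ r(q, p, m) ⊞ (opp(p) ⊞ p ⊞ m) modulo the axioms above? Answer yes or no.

Left:  opp(opp(opp(opp(m)))) ⊞ (opp(opp(m ⊞ m ⊞ opp(m))) ⊞ p) ⊞ r(q, p, m)
  Push opp inside:  distribute opp over ⊞ and collapse double opp
  Collect:  m ⊞ m ⊞ p ⊞ r(q, p, m)
Right:  opp((q ⊞ opp(q)) ⊞ opp(opp(opp(m)))) ⊞ (((p ⊞ (p ⊞ opp(p))) ⊞ opp(opp(opp(q)))) ⊞ q) ⊞ r(q, p, m) ⊞ (opp(p) ⊞ p ⊞ m)
  Push opp inside:  distribute opp over ⊞ and collapse double opp
  Cancel inverse pairs:  q cancels
  Collect:  m ⊞ m ⊞ p ⊞ r(q, p, m)

Answer: yes — both canonical forms are m ⊞ m ⊞ p ⊞ r(q, p, m)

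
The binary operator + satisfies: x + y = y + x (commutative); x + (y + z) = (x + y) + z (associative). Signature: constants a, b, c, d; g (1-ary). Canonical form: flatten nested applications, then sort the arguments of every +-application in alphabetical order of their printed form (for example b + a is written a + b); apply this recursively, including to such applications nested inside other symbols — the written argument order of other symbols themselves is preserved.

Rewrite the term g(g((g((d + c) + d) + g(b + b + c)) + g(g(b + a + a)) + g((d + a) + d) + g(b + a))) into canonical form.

Descend into:  (g((d + c) + d) + g(b + b + c)) + g(g(b + a + a)) + g((d + a) + d) + g(b + a)
Merge nested applications:  g((d + c) + d) + g(b + b + c) + g(g(b + a + a)) + g((d + a) + d) + g(b + a)
Simplify inside:  g((d + c) + d)  →  g(c + d + d)
Simplify inside:  g(g(b + a + a))  →  g(g(a + a + b))
Canonicalize subterm:  g((d + a) + d)  →  g(a + d + d)
Sort:  g(a + b) + g(a + d + d) + g(b + b + c) + g(c + d + d) + g(g(a + a + b))
Reassemble:  g(g(g(a + b) + g(a + d + d) + g(b + b + c) + g(c + d + d) + g(g(a + a + b))))

Answer: g(g(g(a + b) + g(a + d + d) + g(b + b + c) + g(c + d + d) + g(g(a + a + b))))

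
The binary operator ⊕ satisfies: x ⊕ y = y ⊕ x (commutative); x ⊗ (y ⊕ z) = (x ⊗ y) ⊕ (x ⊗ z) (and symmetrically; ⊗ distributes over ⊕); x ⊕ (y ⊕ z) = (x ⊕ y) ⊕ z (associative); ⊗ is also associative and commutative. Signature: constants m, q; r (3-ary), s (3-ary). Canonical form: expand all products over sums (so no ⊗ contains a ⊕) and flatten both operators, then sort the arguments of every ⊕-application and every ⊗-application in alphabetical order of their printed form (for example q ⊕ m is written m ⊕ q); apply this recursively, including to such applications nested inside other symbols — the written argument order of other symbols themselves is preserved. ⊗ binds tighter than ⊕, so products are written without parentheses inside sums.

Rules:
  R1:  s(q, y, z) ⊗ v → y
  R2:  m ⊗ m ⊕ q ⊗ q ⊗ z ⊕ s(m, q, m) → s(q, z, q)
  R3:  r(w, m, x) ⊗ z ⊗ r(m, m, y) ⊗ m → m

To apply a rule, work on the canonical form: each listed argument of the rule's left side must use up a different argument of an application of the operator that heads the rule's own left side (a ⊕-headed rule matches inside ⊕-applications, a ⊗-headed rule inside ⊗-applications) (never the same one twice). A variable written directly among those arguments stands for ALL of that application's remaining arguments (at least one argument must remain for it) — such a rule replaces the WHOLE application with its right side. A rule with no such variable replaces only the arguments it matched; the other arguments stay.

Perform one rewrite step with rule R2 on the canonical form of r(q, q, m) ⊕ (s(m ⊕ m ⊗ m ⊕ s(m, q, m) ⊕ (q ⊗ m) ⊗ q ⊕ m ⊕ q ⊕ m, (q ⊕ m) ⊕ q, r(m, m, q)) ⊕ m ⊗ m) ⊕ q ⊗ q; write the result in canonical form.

Answer: m ⊗ m ⊕ q ⊗ q ⊕ r(q, q, m) ⊕ s(m ⊕ m ⊕ m ⊕ q ⊕ s(q, m, q), m ⊕ q ⊕ q, r(m, m, q))

Derivation:
Canonical form:  m ⊗ m ⊕ q ⊗ q ⊕ r(q, q, m) ⊕ s(m ⊕ m ⊕ m ⊕ m ⊗ m ⊕ m ⊗ q ⊗ q ⊕ q ⊕ s(m, q, m), m ⊕ q ⊕ q, r(m, m, q))
Match R2:  consume m ⊗ m, m ⊗ q ⊗ q, s(m, q, m);  z := m
Result:  m ⊗ m ⊕ q ⊗ q ⊕ r(q, q, m) ⊕ s(m ⊕ m ⊕ m ⊕ q ⊕ s(q, m, q), m ⊕ q ⊕ q, r(m, m, q))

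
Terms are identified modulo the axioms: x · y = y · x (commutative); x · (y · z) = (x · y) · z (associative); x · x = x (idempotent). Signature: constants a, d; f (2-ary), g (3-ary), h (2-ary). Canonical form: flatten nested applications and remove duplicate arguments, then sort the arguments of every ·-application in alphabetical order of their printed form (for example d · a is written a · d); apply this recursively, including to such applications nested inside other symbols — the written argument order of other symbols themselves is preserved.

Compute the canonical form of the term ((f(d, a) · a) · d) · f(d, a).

Un-nest:  f(d, a) · a · d · f(d, a)
Drop duplicates:  drop duplicate f(d, a)
Sort:  a · d · f(d, a)

Answer: a · d · f(d, a)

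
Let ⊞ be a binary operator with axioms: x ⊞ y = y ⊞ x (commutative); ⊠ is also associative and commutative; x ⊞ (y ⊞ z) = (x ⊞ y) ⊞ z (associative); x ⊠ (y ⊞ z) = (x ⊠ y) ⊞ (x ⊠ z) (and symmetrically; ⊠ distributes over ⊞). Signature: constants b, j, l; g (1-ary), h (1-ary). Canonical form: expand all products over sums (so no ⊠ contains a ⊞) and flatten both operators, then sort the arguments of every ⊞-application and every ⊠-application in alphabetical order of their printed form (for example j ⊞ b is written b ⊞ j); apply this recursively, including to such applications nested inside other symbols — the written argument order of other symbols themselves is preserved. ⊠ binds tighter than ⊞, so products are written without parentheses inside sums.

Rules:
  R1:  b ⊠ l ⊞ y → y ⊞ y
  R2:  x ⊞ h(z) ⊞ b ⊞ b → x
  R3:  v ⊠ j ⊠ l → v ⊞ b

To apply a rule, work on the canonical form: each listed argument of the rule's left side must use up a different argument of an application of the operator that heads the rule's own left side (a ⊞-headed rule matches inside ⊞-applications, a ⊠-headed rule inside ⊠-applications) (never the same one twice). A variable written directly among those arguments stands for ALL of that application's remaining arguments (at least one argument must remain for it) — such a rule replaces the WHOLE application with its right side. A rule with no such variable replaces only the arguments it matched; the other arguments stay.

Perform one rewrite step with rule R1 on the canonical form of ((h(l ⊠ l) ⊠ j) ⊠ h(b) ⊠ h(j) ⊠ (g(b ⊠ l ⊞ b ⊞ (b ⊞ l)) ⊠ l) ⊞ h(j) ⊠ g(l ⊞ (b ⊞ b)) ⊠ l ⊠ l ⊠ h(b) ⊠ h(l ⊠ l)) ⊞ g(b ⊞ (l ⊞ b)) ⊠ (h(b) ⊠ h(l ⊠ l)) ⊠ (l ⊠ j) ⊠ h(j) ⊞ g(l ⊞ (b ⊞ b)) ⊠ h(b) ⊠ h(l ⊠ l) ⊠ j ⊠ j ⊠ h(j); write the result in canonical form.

Canonical form:  g(b ⊞ b ⊞ b ⊠ l ⊞ l) ⊠ h(b) ⊠ h(j) ⊠ h(l ⊠ l) ⊠ j ⊠ l ⊞ g(b ⊞ b ⊞ l) ⊠ h(b) ⊠ h(j) ⊠ h(l ⊠ l) ⊠ j ⊠ j ⊞ g(b ⊞ b ⊞ l) ⊠ h(b) ⊠ h(j) ⊠ h(l ⊠ l) ⊠ j ⊠ l ⊞ g(b ⊞ b ⊞ l) ⊠ h(b) ⊠ h(j) ⊠ h(l ⊠ l) ⊠ l ⊠ l
R1 matches:  uses b ⊠ l;  y := b ⊞ b ⊞ l
Every leftover argument binds to the variable; the entire application is replaced.
Result:  g(b ⊞ b ⊞ b ⊞ b ⊞ l ⊞ l) ⊠ h(b) ⊠ h(j) ⊠ h(l ⊠ l) ⊠ j ⊠ l ⊞ g(b ⊞ b ⊞ l) ⊠ h(b) ⊠ h(j) ⊠ h(l ⊠ l) ⊠ j ⊠ j ⊞ g(b ⊞ b ⊞ l) ⊠ h(b) ⊠ h(j) ⊠ h(l ⊠ l) ⊠ j ⊠ l ⊞ g(b ⊞ b ⊞ l) ⊠ h(b) ⊠ h(j) ⊠ h(l ⊠ l) ⊠ l ⊠ l

Answer: g(b ⊞ b ⊞ b ⊞ b ⊞ l ⊞ l) ⊠ h(b) ⊠ h(j) ⊠ h(l ⊠ l) ⊠ j ⊠ l ⊞ g(b ⊞ b ⊞ l) ⊠ h(b) ⊠ h(j) ⊠ h(l ⊠ l) ⊠ j ⊠ j ⊞ g(b ⊞ b ⊞ l) ⊠ h(b) ⊠ h(j) ⊠ h(l ⊠ l) ⊠ j ⊠ l ⊞ g(b ⊞ b ⊞ l) ⊠ h(b) ⊠ h(j) ⊠ h(l ⊠ l) ⊠ l ⊠ l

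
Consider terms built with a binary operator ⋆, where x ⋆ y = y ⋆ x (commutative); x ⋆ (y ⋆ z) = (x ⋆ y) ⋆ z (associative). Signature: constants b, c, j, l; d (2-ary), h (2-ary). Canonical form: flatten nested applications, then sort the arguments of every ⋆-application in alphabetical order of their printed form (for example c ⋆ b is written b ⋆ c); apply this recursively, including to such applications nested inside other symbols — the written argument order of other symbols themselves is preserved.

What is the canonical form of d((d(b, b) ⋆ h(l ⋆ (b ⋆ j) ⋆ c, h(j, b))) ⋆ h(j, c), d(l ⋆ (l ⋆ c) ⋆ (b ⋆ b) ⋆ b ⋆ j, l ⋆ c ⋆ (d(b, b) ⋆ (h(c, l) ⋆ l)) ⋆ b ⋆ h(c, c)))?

Answer: d(d(b, b) ⋆ h(b ⋆ c ⋆ j ⋆ l, h(j, b)) ⋆ h(j, c), d(b ⋆ b ⋆ b ⋆ c ⋆ j ⋆ l ⋆ l, b ⋆ c ⋆ d(b, b) ⋆ h(c, c) ⋆ h(c, l) ⋆ l ⋆ l))

Derivation:
Work inside:  (d(b, b) ⋆ h(l ⋆ (b ⋆ j) ⋆ c, h(j, b))) ⋆ h(j, c)
Merge nested applications:  d(b, b) ⋆ h(l ⋆ (b ⋆ j) ⋆ c, h(j, b)) ⋆ h(j, c)
Canonicalize subterm:  h(l ⋆ (b ⋆ j) ⋆ c, h(j, b))  →  h(b ⋆ c ⋆ j ⋆ l, h(j, b))
Sort:  d(b, b) ⋆ h(b ⋆ c ⋆ j ⋆ l, h(j, b)) ⋆ h(j, c)
Rebuild:  d(d(b, b) ⋆ h(b ⋆ c ⋆ j ⋆ l, h(j, b)) ⋆ h(j, c), d(b ⋆ b ⋆ b ⋆ c ⋆ j ⋆ l ⋆ l, b ⋆ c ⋆ d(b, b) ⋆ h(c, c) ⋆ h(c, l) ⋆ l ⋆ l))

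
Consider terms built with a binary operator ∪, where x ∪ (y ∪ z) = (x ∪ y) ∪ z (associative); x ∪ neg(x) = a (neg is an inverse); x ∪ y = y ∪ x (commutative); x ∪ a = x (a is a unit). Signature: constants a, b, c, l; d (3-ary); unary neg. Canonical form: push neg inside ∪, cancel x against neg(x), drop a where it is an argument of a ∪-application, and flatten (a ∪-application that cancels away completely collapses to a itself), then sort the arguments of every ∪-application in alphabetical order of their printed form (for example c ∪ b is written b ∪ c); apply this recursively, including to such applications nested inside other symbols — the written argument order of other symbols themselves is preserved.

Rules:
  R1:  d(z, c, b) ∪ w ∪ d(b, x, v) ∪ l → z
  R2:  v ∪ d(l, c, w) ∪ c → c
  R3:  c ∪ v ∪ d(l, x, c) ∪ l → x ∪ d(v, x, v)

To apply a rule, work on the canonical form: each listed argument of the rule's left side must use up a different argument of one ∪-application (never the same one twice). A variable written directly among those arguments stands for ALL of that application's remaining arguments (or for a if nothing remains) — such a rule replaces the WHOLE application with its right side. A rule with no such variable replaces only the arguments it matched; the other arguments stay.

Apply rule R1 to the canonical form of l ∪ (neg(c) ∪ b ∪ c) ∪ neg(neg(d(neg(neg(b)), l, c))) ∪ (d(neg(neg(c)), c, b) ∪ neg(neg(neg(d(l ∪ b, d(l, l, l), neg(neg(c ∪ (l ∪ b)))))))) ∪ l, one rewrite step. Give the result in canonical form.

Canonical form:  b ∪ d(b, l, c) ∪ d(c, c, b) ∪ l ∪ l ∪ neg(d(b ∪ l, d(l, l, l), b ∪ c ∪ l))
Apply R1:  consuming d(b, l, c), d(c, c, b), l;  v := c, w := b ∪ l ∪ neg(d(b ∪ l, d(l, l, l), b ∪ c ∪ l)), x := l, z := c
The extension variable absorbs all remaining arguments, so the whole application is rewritten.
New term:  c

Answer: c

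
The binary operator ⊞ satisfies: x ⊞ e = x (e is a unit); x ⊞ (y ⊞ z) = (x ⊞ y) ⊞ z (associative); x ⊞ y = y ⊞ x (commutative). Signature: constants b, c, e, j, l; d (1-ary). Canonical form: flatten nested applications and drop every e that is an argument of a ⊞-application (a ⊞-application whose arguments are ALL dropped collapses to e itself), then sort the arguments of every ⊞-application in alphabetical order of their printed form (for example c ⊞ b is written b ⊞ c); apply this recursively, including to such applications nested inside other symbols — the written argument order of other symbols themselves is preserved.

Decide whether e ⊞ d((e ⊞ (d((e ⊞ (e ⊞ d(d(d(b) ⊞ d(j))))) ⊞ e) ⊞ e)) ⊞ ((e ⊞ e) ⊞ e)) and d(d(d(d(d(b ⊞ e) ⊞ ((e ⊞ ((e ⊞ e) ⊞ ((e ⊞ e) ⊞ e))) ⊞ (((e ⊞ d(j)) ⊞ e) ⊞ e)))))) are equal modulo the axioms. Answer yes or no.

Answer: yes — both canonical forms are d(d(d(d(d(b) ⊞ d(j)))))

Derivation:
Left:  e ⊞ d((e ⊞ (d((e ⊞ (e ⊞ d(d(d(b) ⊞ d(j))))) ⊞ e) ⊞ e)) ⊞ ((e ⊞ e) ⊞ e))
  Canonicalize subterm:  d((e ⊞ (d((e ⊞ (e ⊞ d(d(d(b) ⊞ d(j))))) ⊞ e) ⊞ e)) ⊞ ((e ⊞ e) ⊞ e))  →  d(d(d(d(d(b) ⊞ d(j)))))
  Drop the unit:  drop e
  Sort arguments:  d(d(d(d(d(b) ⊞ d(j)))))
Right:  d(d(d(d(d(b ⊞ e) ⊞ ((e ⊞ ((e ⊞ e) ⊞ ((e ⊞ e) ⊞ e))) ⊞ (((e ⊞ d(j)) ⊞ e) ⊞ e))))))
  Work inside:  d(b ⊞ e) ⊞ ((e ⊞ ((e ⊞ e) ⊞ ((e ⊞ e) ⊞ e))) ⊞ (((e ⊞ d(j)) ⊞ e) ⊞ e))
  Un-nest:  d(b ⊞ e) ⊞ e ⊞ e ⊞ e ⊞ e ⊞ e ⊞ e ⊞ e ⊞ d(j) ⊞ e ⊞ e
  Canonicalize subterm:  d(b ⊞ e)  →  d(b)
  Drop the unit:  drop e (×9)
  Order the arguments:  d(b) ⊞ d(j)
  Rebuild:  d(d(d(d(d(b) ⊞ d(j)))))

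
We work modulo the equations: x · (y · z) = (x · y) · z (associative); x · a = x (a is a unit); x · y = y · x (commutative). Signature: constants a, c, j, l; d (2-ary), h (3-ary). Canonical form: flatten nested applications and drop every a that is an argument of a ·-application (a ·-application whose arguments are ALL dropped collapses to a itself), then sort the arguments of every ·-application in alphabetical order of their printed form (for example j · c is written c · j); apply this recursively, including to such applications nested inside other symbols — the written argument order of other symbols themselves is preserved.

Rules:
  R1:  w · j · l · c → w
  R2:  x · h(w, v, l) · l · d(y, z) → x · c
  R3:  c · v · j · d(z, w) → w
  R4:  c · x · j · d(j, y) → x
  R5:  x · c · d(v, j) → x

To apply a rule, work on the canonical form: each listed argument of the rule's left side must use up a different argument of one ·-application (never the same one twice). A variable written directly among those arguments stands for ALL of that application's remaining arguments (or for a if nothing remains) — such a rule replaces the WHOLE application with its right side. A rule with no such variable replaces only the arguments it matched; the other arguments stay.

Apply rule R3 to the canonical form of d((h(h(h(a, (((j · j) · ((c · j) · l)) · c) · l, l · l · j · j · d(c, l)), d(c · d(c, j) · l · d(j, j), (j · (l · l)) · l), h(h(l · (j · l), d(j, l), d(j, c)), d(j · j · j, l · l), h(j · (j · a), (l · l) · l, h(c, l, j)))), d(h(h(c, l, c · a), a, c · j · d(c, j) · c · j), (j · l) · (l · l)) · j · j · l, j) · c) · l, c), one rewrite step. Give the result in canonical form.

Canonical form:  d(c · h(h(h(a, c · c · j · j · j · l · l, d(c, l) · j · j · l · l), d(c · d(c, j) · d(j, j) · l, j · l · l · l), h(h(j · l · l, d(j, l), d(j, c)), d(j · j · j, l · l), h(j · j, l · l · l, h(c, l, j)))), d(h(h(c, l, c), a, c · c · d(c, j) · j · j), j · l · l · l) · j · j · l, j) · l, c)
Apply R3:  consuming c, d(c, j), j;  v := c · j, w := j, z := c
Every leftover argument binds to the variable; the entire application is replaced.
Result:  d(c · h(h(h(a, c · c · j · j · j · l · l, d(c, l) · j · j · l · l), d(c · d(c, j) · d(j, j) · l, j · l · l · l), h(h(j · l · l, d(j, l), d(j, c)), d(j · j · j, l · l), h(j · j, l · l · l, h(c, l, j)))), d(h(h(c, l, c), a, j), j · l · l · l) · j · j · l, j) · l, c)

Answer: d(c · h(h(h(a, c · c · j · j · j · l · l, d(c, l) · j · j · l · l), d(c · d(c, j) · d(j, j) · l, j · l · l · l), h(h(j · l · l, d(j, l), d(j, c)), d(j · j · j, l · l), h(j · j, l · l · l, h(c, l, j)))), d(h(h(c, l, c), a, j), j · l · l · l) · j · j · l, j) · l, c)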